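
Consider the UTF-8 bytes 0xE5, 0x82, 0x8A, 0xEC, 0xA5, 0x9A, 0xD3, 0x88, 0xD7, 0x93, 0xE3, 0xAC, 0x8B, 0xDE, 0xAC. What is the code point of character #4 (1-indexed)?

Offset 0: leading byte 0xE5 = 11100101 → 3-byte char #1 = E5 82 8A.
Offset 3: leading byte 0xEC = 11101100 → 3-byte char #2 = EC A5 9A.
Offset 6: leading byte 0xD3 = 11010011 → 2-byte char #3 = D3 88.
Offset 8: leading byte 0xD7 = 11010111 → 2-byte char #4 = D7 93.
Leading byte 0xD7 = 11010111 matches 110xxxxx → 2-byte sequence.
Byte 1: 0xD7 = 11010111, payload 10111 (5 bits).
Byte 2: 0x93 = 10010011 (10xxxxxx ✓), payload 010011.
Concatenate: 10111010011 = 0x5D3 (11 bits → U+05D3).

U+05D3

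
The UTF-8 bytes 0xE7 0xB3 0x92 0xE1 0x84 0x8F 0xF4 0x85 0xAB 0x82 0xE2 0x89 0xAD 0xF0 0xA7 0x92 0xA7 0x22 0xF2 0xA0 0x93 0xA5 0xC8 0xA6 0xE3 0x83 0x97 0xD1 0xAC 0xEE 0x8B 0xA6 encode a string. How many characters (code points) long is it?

Byte at offset 0: 0xE7 = 11100111 → 3-byte char (#1). Advance 3.
Byte at offset 3: 0xE1 = 11100001 → 3-byte char (#2). Advance 3.
Byte at offset 6: 0xF4 = 11110100 → 4-byte char (#3). Advance 4.
Byte at offset 10: 0xE2 = 11100010 → 3-byte char (#4). Advance 3.
Byte at offset 13: 0xF0 = 11110000 → 4-byte char (#5). Advance 4.
Byte at offset 17: 0x22 = 00100010 → 1-byte char (#6). Advance 1.
Byte at offset 18: 0xF2 = 11110010 → 4-byte char (#7). Advance 4.
Byte at offset 22: 0xC8 = 11001000 → 2-byte char (#8). Advance 2.
Byte at offset 24: 0xE3 = 11100011 → 3-byte char (#9). Advance 3.
Byte at offset 27: 0xD1 = 11010001 → 2-byte char (#10). Advance 2.
Byte at offset 29: 0xEE = 11101110 → 3-byte char (#11). Advance 3.
Reached end at offset 32 after 11 code points.

11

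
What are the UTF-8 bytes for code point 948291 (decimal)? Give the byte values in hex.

F3 A7 A1 83

U+E7843 = 0xE7843 = 948291 decimal. In range U+10000–U+10FFFF → 4-byte form: 11110xxx 10xxxxxx 10xxxxxx 10xxxxxx.
Binary (21 bits): 011100111100001000011.
Split 3+6+6+6: 011 | 100111 | 100001 | 000011.
Byte 1: 11110011 = 0xF3.
Byte 2: 10100111 = 0xA7.
Byte 3: 10100001 = 0xA1.
Byte 4: 10000011 = 0x83.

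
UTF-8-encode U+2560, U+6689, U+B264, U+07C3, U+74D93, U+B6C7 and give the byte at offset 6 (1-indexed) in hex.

0x89

1-indexed offset 6 is 0-indexed offset 5.
U+2560 → 3-byte form E2 95 A0 at offsets 0–2.
U+6689 → 3-byte form E6 9A 89 at offsets 3–5.
Offset 5 falls in char 2's range; it's byte 3 of E6 9A 89 = 0x89.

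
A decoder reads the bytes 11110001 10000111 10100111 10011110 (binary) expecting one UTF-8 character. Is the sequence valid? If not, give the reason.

valid

Leading byte 0xF1 = 11110001 → 4-byte form.
Continuation bytes 0x87=10000111, 0xA7=10100111, 0x9E=10011110 all match 10xxxxxx.
Decoded value 0x479DE is ≥ 0x10000 (shortest form) and not a surrogate.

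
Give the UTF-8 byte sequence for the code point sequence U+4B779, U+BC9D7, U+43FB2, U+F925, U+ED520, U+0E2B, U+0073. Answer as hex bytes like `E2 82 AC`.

F1 8B 9D B9 F2 BC A7 97 F1 83 BE B2 EF A4 A5 F3 AD 94 A0 E0 B8 AB 73

U+4B779: 4-byte form → F1 8B 9D B9.
U+BC9D7: 4-byte form → F2 BC A7 97.
U+43FB2: 4-byte form → F1 83 BE B2.
U+F925: 3-byte form → EF A4 A5.
U+ED520: 4-byte form → F3 AD 94 A0.
U+0E2B: 3-byte form → E0 B8 AB.
U+0073: 1-byte form → 73.
Concatenated (23 bytes): F1 8B 9D B9 F2 BC A7 97 F1 83 BE B2 EF A4 A5 F3 AD 94 A0 E0 B8 AB 73.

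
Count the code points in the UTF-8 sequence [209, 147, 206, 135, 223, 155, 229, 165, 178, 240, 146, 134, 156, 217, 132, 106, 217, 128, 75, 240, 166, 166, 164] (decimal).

10

Byte at offset 0: 0xD1 = 11010001 → 2-byte char (#1). Advance 2.
Byte at offset 2: 0xCE = 11001110 → 2-byte char (#2). Advance 2.
Byte at offset 4: 0xDF = 11011111 → 2-byte char (#3). Advance 2.
Byte at offset 6: 0xE5 = 11100101 → 3-byte char (#4). Advance 3.
Byte at offset 9: 0xF0 = 11110000 → 4-byte char (#5). Advance 4.
Byte at offset 13: 0xD9 = 11011001 → 2-byte char (#6). Advance 2.
Byte at offset 15: 0x6A = 01101010 → 1-byte char (#7). Advance 1.
Byte at offset 16: 0xD9 = 11011001 → 2-byte char (#8). Advance 2.
Byte at offset 18: 0x4B = 01001011 → 1-byte char (#9). Advance 1.
Byte at offset 19: 0xF0 = 11110000 → 4-byte char (#10). Advance 4.
Reached end at offset 23 after 10 code points.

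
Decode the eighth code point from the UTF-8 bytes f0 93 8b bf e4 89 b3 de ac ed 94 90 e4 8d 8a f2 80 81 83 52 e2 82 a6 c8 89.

U+20A6

Offset 0: leading byte 0xF0 = 11110000 → 4-byte char #1 = F0 93 8B BF.
Offset 4: leading byte 0xE4 = 11100100 → 3-byte char #2 = E4 89 B3.
Offset 7: leading byte 0xDE = 11011110 → 2-byte char #3 = DE AC.
Offset 9: leading byte 0xED = 11101101 → 3-byte char #4 = ED 94 90.
Offset 12: leading byte 0xE4 = 11100100 → 3-byte char #5 = E4 8D 8A.
Offset 15: leading byte 0xF2 = 11110010 → 4-byte char #6 = F2 80 81 83.
Offset 19: leading byte 0x52 = 01010010 → 1-byte char #7 = 52.
Offset 20: leading byte 0xE2 = 11100010 → 3-byte char #8 = E2 82 A6.
Leading byte 0xE2 = 11100010 matches 1110xxxx → 3-byte sequence.
Byte 1: 0xE2 = 11100010, payload 0010 (4 bits).
Byte 2: 0x82 = 10000010 (10xxxxxx ✓), payload 000010.
Byte 3: 0xA6 = 10100110 (10xxxxxx ✓), payload 100110.
Concatenate: 0010000010100110 = 0x20A6 (16 bits → U+20A6).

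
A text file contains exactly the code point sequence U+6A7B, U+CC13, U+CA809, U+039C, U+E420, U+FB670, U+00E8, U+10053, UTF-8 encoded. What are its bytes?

U+6A7B: 3-byte form → E6 A9 BB.
U+CC13: 3-byte form → EC B0 93.
U+CA809: 4-byte form → F3 8A A0 89.
U+039C: 2-byte form → CE 9C.
U+E420: 3-byte form → EE 90 A0.
U+FB670: 4-byte form → F3 BB 99 B0.
U+00E8: 2-byte form → C3 A8.
U+10053: 4-byte form → F0 90 81 93.
Concatenated (25 bytes): E6 A9 BB EC B0 93 F3 8A A0 89 CE 9C EE 90 A0 F3 BB 99 B0 C3 A8 F0 90 81 93.

E6 A9 BB EC B0 93 F3 8A A0 89 CE 9C EE 90 A0 F3 BB 99 B0 C3 A8 F0 90 81 93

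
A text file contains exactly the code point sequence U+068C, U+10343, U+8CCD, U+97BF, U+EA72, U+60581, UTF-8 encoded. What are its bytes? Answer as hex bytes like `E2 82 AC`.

U+068C: 2-byte form → DA 8C.
U+10343: 4-byte form → F0 90 8D 83.
U+8CCD: 3-byte form → E8 B3 8D.
U+97BF: 3-byte form → E9 9E BF.
U+EA72: 3-byte form → EE A9 B2.
U+60581: 4-byte form → F1 A0 96 81.
Concatenated (19 bytes): DA 8C F0 90 8D 83 E8 B3 8D E9 9E BF EE A9 B2 F1 A0 96 81.

DA 8C F0 90 8D 83 E8 B3 8D E9 9E BF EE A9 B2 F1 A0 96 81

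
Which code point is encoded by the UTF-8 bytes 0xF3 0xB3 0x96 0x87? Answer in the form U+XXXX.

U+F3587

Leading byte 0xF3 = 11110011 matches 11110xxx → 4-byte sequence.
Byte 1: 0xF3 = 11110011, payload 011 (3 bits).
Byte 2: 0xB3 = 10110011 (10xxxxxx ✓), payload 110011.
Byte 3: 0x96 = 10010110 (10xxxxxx ✓), payload 010110.
Byte 4: 0x87 = 10000111 (10xxxxxx ✓), payload 000111.
Concatenate: 011110011010110000111 = 0xF3587 (21 bits → U+F3587).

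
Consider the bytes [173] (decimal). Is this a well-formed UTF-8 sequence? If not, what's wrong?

Byte 0xAD = 10101101 has the form 10xxxxxx — a continuation byte — but there is no preceding leading byte.

invalid (continuation byte with no leading byte)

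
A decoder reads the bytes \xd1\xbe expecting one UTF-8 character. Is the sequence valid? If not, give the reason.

Leading byte 0xD1 = 11010001 → 2-byte form.
Continuation bytes 0xBE=10111110 all match 10xxxxxx.
Decoded value 0x47E is ≥ 0x80 (shortest form) and not a surrogate.

valid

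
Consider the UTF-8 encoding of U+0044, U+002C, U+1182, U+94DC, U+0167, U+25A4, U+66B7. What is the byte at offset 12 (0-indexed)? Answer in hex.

U+0044 → 1-byte form 44 at offsets 0–0.
U+002C → 1-byte form 2C at offsets 1–1.
U+1182 → 3-byte form E1 86 82 at offsets 2–4.
U+94DC → 3-byte form E9 93 9C at offsets 5–7.
U+0167 → 2-byte form C5 A7 at offsets 8–9.
U+25A4 → 3-byte form E2 96 A4 at offsets 10–12.
Offset 12 falls in char 6's range; it's byte 3 of E2 96 A4 = 0xA4.

0xA4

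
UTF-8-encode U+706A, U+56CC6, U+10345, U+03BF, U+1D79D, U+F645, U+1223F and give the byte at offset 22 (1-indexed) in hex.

1-indexed offset 22 is 0-indexed offset 21.
U+706A → 3-byte form E7 81 AA at offsets 0–2.
U+56CC6 → 4-byte form F1 96 B3 86 at offsets 3–6.
U+10345 → 4-byte form F0 90 8D 85 at offsets 7–10.
U+03BF → 2-byte form CE BF at offsets 11–12.
U+1D79D → 4-byte form F0 9D 9E 9D at offsets 13–16.
U+F645 → 3-byte form EF 99 85 at offsets 17–19.
U+1223F → 4-byte form F0 92 88 BF at offsets 20–23.
Offset 21 falls in char 7's range; it's byte 2 of F0 92 88 BF = 0x92.

0x92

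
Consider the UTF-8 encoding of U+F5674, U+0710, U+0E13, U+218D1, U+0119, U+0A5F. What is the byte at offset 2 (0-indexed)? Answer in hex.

U+F5674 → 4-byte form F3 B5 99 B4 at offsets 0–3.
Offset 2 falls in char 1's range; it's byte 3 of F3 B5 99 B4 = 0x99.

0x99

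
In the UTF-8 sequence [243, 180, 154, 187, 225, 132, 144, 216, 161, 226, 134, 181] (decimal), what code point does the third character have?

Offset 0: leading byte 0xF3 = 11110011 → 4-byte char #1 = F3 B4 9A BB.
Offset 4: leading byte 0xE1 = 11100001 → 3-byte char #2 = E1 84 90.
Offset 7: leading byte 0xD8 = 11011000 → 2-byte char #3 = D8 A1.
Leading byte 0xD8 = 11011000 matches 110xxxxx → 2-byte sequence.
Byte 1: 0xD8 = 11011000, payload 11000 (5 bits).
Byte 2: 0xA1 = 10100001 (10xxxxxx ✓), payload 100001.
Concatenate: 11000100001 = 0x621 (11 bits → U+0621).

U+0621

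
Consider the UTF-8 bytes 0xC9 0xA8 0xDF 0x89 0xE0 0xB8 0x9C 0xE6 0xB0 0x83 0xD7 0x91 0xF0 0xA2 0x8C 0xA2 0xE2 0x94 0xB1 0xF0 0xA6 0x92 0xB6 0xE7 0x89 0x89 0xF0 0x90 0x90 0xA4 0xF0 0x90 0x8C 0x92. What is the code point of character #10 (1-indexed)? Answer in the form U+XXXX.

U+10424

Offset 0: leading byte 0xC9 = 11001001 → 2-byte char #1 = C9 A8.
Offset 2: leading byte 0xDF = 11011111 → 2-byte char #2 = DF 89.
Offset 4: leading byte 0xE0 = 11100000 → 3-byte char #3 = E0 B8 9C.
Offset 7: leading byte 0xE6 = 11100110 → 3-byte char #4 = E6 B0 83.
Offset 10: leading byte 0xD7 = 11010111 → 2-byte char #5 = D7 91.
Offset 12: leading byte 0xF0 = 11110000 → 4-byte char #6 = F0 A2 8C A2.
Offset 16: leading byte 0xE2 = 11100010 → 3-byte char #7 = E2 94 B1.
Offset 19: leading byte 0xF0 = 11110000 → 4-byte char #8 = F0 A6 92 B6.
Offset 23: leading byte 0xE7 = 11100111 → 3-byte char #9 = E7 89 89.
Offset 26: leading byte 0xF0 = 11110000 → 4-byte char #10 = F0 90 90 A4.
Leading byte 0xF0 = 11110000 matches 11110xxx → 4-byte sequence.
Byte 1: 0xF0 = 11110000, payload 000 (3 bits).
Byte 2: 0x90 = 10010000 (10xxxxxx ✓), payload 010000.
Byte 3: 0x90 = 10010000 (10xxxxxx ✓), payload 010000.
Byte 4: 0xA4 = 10100100 (10xxxxxx ✓), payload 100100.
Concatenate: 000010000010000100100 = 0x10424 (21 bits → U+10424).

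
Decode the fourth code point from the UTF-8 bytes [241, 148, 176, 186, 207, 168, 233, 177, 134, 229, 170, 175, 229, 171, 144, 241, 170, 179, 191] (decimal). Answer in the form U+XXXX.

U+5AAF

Offset 0: leading byte 0xF1 = 11110001 → 4-byte char #1 = F1 94 B0 BA.
Offset 4: leading byte 0xCF = 11001111 → 2-byte char #2 = CF A8.
Offset 6: leading byte 0xE9 = 11101001 → 3-byte char #3 = E9 B1 86.
Offset 9: leading byte 0xE5 = 11100101 → 3-byte char #4 = E5 AA AF.
Leading byte 0xE5 = 11100101 matches 1110xxxx → 3-byte sequence.
Byte 1: 0xE5 = 11100101, payload 0101 (4 bits).
Byte 2: 0xAA = 10101010 (10xxxxxx ✓), payload 101010.
Byte 3: 0xAF = 10101111 (10xxxxxx ✓), payload 101111.
Concatenate: 0101101010101111 = 0x5AAF (16 bits → U+5AAF).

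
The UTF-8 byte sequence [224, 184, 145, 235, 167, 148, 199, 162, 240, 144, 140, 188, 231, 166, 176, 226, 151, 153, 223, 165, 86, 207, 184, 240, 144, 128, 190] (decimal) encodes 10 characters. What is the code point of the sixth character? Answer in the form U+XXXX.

Offset 0: leading byte 0xE0 = 11100000 → 3-byte char #1 = E0 B8 91.
Offset 3: leading byte 0xEB = 11101011 → 3-byte char #2 = EB A7 94.
Offset 6: leading byte 0xC7 = 11000111 → 2-byte char #3 = C7 A2.
Offset 8: leading byte 0xF0 = 11110000 → 4-byte char #4 = F0 90 8C BC.
Offset 12: leading byte 0xE7 = 11100111 → 3-byte char #5 = E7 A6 B0.
Offset 15: leading byte 0xE2 = 11100010 → 3-byte char #6 = E2 97 99.
Leading byte 0xE2 = 11100010 matches 1110xxxx → 3-byte sequence.
Byte 1: 0xE2 = 11100010, payload 0010 (4 bits).
Byte 2: 0x97 = 10010111 (10xxxxxx ✓), payload 010111.
Byte 3: 0x99 = 10011001 (10xxxxxx ✓), payload 011001.
Concatenate: 0010010111011001 = 0x25D9 (16 bits → U+25D9).

U+25D9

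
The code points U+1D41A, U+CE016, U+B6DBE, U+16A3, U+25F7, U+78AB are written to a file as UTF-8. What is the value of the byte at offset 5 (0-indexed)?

0x8E

U+1D41A → 4-byte form F0 9D 90 9A at offsets 0–3.
U+CE016 → 4-byte form F3 8E 80 96 at offsets 4–7.
Offset 5 falls in char 2's range; it's byte 2 of F3 8E 80 96 = 0x8E.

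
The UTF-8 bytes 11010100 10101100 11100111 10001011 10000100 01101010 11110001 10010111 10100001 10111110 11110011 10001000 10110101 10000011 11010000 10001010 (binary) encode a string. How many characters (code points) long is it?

6

Byte at offset 0: 0xD4 = 11010100 → 2-byte char (#1). Advance 2.
Byte at offset 2: 0xE7 = 11100111 → 3-byte char (#2). Advance 3.
Byte at offset 5: 0x6A = 01101010 → 1-byte char (#3). Advance 1.
Byte at offset 6: 0xF1 = 11110001 → 4-byte char (#4). Advance 4.
Byte at offset 10: 0xF3 = 11110011 → 4-byte char (#5). Advance 4.
Byte at offset 14: 0xD0 = 11010000 → 2-byte char (#6). Advance 2.
Reached end at offset 16 after 6 code points.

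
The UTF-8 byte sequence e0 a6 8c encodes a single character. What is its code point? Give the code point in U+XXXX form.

Leading byte 0xE0 = 11100000 matches 1110xxxx → 3-byte sequence.
Byte 1: 0xE0 = 11100000, payload 0000 (4 bits).
Byte 2: 0xA6 = 10100110 (10xxxxxx ✓), payload 100110.
Byte 3: 0x8C = 10001100 (10xxxxxx ✓), payload 001100.
Concatenate: 0000100110001100 = 0x98C (16 bits → U+098C).

U+098C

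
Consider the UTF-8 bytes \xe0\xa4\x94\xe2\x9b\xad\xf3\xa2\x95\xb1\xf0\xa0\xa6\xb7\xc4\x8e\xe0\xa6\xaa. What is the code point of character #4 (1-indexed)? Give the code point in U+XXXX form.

Offset 0: leading byte 0xE0 = 11100000 → 3-byte char #1 = E0 A4 94.
Offset 3: leading byte 0xE2 = 11100010 → 3-byte char #2 = E2 9B AD.
Offset 6: leading byte 0xF3 = 11110011 → 4-byte char #3 = F3 A2 95 B1.
Offset 10: leading byte 0xF0 = 11110000 → 4-byte char #4 = F0 A0 A6 B7.
Leading byte 0xF0 = 11110000 matches 11110xxx → 4-byte sequence.
Byte 1: 0xF0 = 11110000, payload 000 (3 bits).
Byte 2: 0xA0 = 10100000 (10xxxxxx ✓), payload 100000.
Byte 3: 0xA6 = 10100110 (10xxxxxx ✓), payload 100110.
Byte 4: 0xB7 = 10110111 (10xxxxxx ✓), payload 110111.
Concatenate: 000100000100110110111 = 0x209B7 (21 bits → U+209B7).

U+209B7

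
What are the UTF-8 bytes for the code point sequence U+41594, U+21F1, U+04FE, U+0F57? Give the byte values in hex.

F1 81 96 94 E2 87 B1 D3 BE E0 BD 97

U+41594: 4-byte form → F1 81 96 94.
U+21F1: 3-byte form → E2 87 B1.
U+04FE: 2-byte form → D3 BE.
U+0F57: 3-byte form → E0 BD 97.
Concatenated (12 bytes): F1 81 96 94 E2 87 B1 D3 BE E0 BD 97.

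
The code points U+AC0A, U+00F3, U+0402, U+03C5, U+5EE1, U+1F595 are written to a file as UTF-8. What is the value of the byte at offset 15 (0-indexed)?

U+AC0A → 3-byte form EA B0 8A at offsets 0–2.
U+00F3 → 2-byte form C3 B3 at offsets 3–4.
U+0402 → 2-byte form D0 82 at offsets 5–6.
U+03C5 → 2-byte form CF 85 at offsets 7–8.
U+5EE1 → 3-byte form E5 BB A1 at offsets 9–11.
U+1F595 → 4-byte form F0 9F 96 95 at offsets 12–15.
Offset 15 falls in char 6's range; it's byte 4 of F0 9F 96 95 = 0x95.

0x95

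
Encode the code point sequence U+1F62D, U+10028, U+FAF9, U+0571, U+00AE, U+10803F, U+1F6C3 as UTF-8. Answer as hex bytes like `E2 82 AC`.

U+1F62D: 4-byte form → F0 9F 98 AD.
U+10028: 4-byte form → F0 90 80 A8.
U+FAF9: 3-byte form → EF AB B9.
U+0571: 2-byte form → D5 B1.
U+00AE: 2-byte form → C2 AE.
U+10803F: 4-byte form → F4 88 80 BF.
U+1F6C3: 4-byte form → F0 9F 9B 83.
Concatenated (23 bytes): F0 9F 98 AD F0 90 80 A8 EF AB B9 D5 B1 C2 AE F4 88 80 BF F0 9F 9B 83.

F0 9F 98 AD F0 90 80 A8 EF AB B9 D5 B1 C2 AE F4 88 80 BF F0 9F 9B 83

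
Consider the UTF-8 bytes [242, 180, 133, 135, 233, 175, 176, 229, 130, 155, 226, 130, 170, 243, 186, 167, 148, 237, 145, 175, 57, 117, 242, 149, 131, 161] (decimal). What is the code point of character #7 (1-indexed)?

Offset 0: leading byte 0xF2 = 11110010 → 4-byte char #1 = F2 B4 85 87.
Offset 4: leading byte 0xE9 = 11101001 → 3-byte char #2 = E9 AF B0.
Offset 7: leading byte 0xE5 = 11100101 → 3-byte char #3 = E5 82 9B.
Offset 10: leading byte 0xE2 = 11100010 → 3-byte char #4 = E2 82 AA.
Offset 13: leading byte 0xF3 = 11110011 → 4-byte char #5 = F3 BA A7 94.
Offset 17: leading byte 0xED = 11101101 → 3-byte char #6 = ED 91 AF.
Offset 20: leading byte 0x39 = 00111001 → 1-byte char #7 = 39.
Leading byte 0x39 = 00111001 matches 0xxxxxxx → 1-byte sequence.
Byte 1: 0x39 = 00111001, payload 0111001 (7 bits).
Concatenate: 0111001 = 0x39 (7 bits → U+0039).

U+0039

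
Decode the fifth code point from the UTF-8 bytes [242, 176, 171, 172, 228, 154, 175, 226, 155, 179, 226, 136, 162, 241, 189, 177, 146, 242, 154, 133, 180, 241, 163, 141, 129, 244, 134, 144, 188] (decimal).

U+7DC52

Offset 0: leading byte 0xF2 = 11110010 → 4-byte char #1 = F2 B0 AB AC.
Offset 4: leading byte 0xE4 = 11100100 → 3-byte char #2 = E4 9A AF.
Offset 7: leading byte 0xE2 = 11100010 → 3-byte char #3 = E2 9B B3.
Offset 10: leading byte 0xE2 = 11100010 → 3-byte char #4 = E2 88 A2.
Offset 13: leading byte 0xF1 = 11110001 → 4-byte char #5 = F1 BD B1 92.
Leading byte 0xF1 = 11110001 matches 11110xxx → 4-byte sequence.
Byte 1: 0xF1 = 11110001, payload 001 (3 bits).
Byte 2: 0xBD = 10111101 (10xxxxxx ✓), payload 111101.
Byte 3: 0xB1 = 10110001 (10xxxxxx ✓), payload 110001.
Byte 4: 0x92 = 10010010 (10xxxxxx ✓), payload 010010.
Concatenate: 001111101110001010010 = 0x7DC52 (21 bits → U+7DC52).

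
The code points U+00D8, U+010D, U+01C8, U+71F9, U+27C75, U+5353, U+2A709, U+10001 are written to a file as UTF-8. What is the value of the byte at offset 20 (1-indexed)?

1-indexed offset 20 is 0-indexed offset 19.
U+00D8 → 2-byte form C3 98 at offsets 0–1.
U+010D → 2-byte form C4 8D at offsets 2–3.
U+01C8 → 2-byte form C7 88 at offsets 4–5.
U+71F9 → 3-byte form E7 87 B9 at offsets 6–8.
U+27C75 → 4-byte form F0 A7 B1 B5 at offsets 9–12.
U+5353 → 3-byte form E5 8D 93 at offsets 13–15.
U+2A709 → 4-byte form F0 AA 9C 89 at offsets 16–19.
Offset 19 falls in char 7's range; it's byte 4 of F0 AA 9C 89 = 0x89.

0x89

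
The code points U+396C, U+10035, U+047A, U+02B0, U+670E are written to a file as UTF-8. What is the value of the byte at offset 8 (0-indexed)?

0xBA

U+396C → 3-byte form E3 A5 AC at offsets 0–2.
U+10035 → 4-byte form F0 90 80 B5 at offsets 3–6.
U+047A → 2-byte form D1 BA at offsets 7–8.
Offset 8 falls in char 3's range; it's byte 2 of D1 BA = 0xBA.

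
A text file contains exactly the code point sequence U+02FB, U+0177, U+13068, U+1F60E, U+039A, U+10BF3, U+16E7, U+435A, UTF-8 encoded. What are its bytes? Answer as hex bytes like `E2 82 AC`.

U+02FB: 2-byte form → CB BB.
U+0177: 2-byte form → C5 B7.
U+13068: 4-byte form → F0 93 81 A8.
U+1F60E: 4-byte form → F0 9F 98 8E.
U+039A: 2-byte form → CE 9A.
U+10BF3: 4-byte form → F0 90 AF B3.
U+16E7: 3-byte form → E1 9B A7.
U+435A: 3-byte form → E4 8D 9A.
Concatenated (24 bytes): CB BB C5 B7 F0 93 81 A8 F0 9F 98 8E CE 9A F0 90 AF B3 E1 9B A7 E4 8D 9A.

CB BB C5 B7 F0 93 81 A8 F0 9F 98 8E CE 9A F0 90 AF B3 E1 9B A7 E4 8D 9A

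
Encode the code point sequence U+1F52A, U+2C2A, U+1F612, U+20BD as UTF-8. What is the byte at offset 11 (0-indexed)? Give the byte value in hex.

U+1F52A → 4-byte form F0 9F 94 AA at offsets 0–3.
U+2C2A → 3-byte form E2 B0 AA at offsets 4–6.
U+1F612 → 4-byte form F0 9F 98 92 at offsets 7–10.
U+20BD → 3-byte form E2 82 BD at offsets 11–13.
Offset 11 falls in char 4's range; it's byte 1 of E2 82 BD = 0xE2.

0xE2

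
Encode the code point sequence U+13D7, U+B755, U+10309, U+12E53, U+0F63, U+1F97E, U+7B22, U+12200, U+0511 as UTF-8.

E1 8F 97 EB 9D 95 F0 90 8C 89 F0 92 B9 93 E0 BD A3 F0 9F A5 BE E7 AC A2 F0 92 88 80 D4 91

U+13D7: 3-byte form → E1 8F 97.
U+B755: 3-byte form → EB 9D 95.
U+10309: 4-byte form → F0 90 8C 89.
U+12E53: 4-byte form → F0 92 B9 93.
U+0F63: 3-byte form → E0 BD A3.
U+1F97E: 4-byte form → F0 9F A5 BE.
U+7B22: 3-byte form → E7 AC A2.
U+12200: 4-byte form → F0 92 88 80.
U+0511: 2-byte form → D4 91.
Concatenated (30 bytes): E1 8F 97 EB 9D 95 F0 90 8C 89 F0 92 B9 93 E0 BD A3 F0 9F A5 BE E7 AC A2 F0 92 88 80 D4 91.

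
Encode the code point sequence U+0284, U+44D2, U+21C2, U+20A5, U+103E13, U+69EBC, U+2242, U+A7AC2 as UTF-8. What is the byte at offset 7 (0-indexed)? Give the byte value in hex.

0x82

U+0284 → 2-byte form CA 84 at offsets 0–1.
U+44D2 → 3-byte form E4 93 92 at offsets 2–4.
U+21C2 → 3-byte form E2 87 82 at offsets 5–7.
Offset 7 falls in char 3's range; it's byte 3 of E2 87 82 = 0x82.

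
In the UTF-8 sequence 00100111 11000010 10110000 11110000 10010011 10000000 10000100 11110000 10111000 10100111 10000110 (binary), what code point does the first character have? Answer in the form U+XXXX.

U+0027

Offset 0: leading byte 0x27 = 00100111 → 1-byte char #1 = 27.
Leading byte 0x27 = 00100111 matches 0xxxxxxx → 1-byte sequence.
Byte 1: 0x27 = 00100111, payload 0100111 (7 bits).
Concatenate: 0100111 = 0x27 (7 bits → U+0027).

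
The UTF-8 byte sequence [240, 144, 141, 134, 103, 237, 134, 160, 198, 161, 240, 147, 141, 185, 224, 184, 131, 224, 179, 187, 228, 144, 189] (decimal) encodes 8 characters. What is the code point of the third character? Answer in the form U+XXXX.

Offset 0: leading byte 0xF0 = 11110000 → 4-byte char #1 = F0 90 8D 86.
Offset 4: leading byte 0x67 = 01100111 → 1-byte char #2 = 67.
Offset 5: leading byte 0xED = 11101101 → 3-byte char #3 = ED 86 A0.
Leading byte 0xED = 11101101 matches 1110xxxx → 3-byte sequence.
Byte 1: 0xED = 11101101, payload 1101 (4 bits).
Byte 2: 0x86 = 10000110 (10xxxxxx ✓), payload 000110.
Byte 3: 0xA0 = 10100000 (10xxxxxx ✓), payload 100000.
Concatenate: 1101000110100000 = 0xD1A0 (16 bits → U+D1A0).

U+D1A0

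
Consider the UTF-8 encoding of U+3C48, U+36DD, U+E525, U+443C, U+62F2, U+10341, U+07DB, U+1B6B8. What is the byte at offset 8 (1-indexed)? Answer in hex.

0x94

1-indexed offset 8 is 0-indexed offset 7.
U+3C48 → 3-byte form E3 B1 88 at offsets 0–2.
U+36DD → 3-byte form E3 9B 9D at offsets 3–5.
U+E525 → 3-byte form EE 94 A5 at offsets 6–8.
Offset 7 falls in char 3's range; it's byte 2 of EE 94 A5 = 0x94.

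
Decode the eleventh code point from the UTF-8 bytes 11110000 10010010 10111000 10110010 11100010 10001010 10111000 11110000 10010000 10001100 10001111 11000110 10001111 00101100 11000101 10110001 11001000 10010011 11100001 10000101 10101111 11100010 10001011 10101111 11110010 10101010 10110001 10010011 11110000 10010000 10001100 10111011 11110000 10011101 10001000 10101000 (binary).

Offset 0: leading byte 0xF0 = 11110000 → 4-byte char #1 = F0 92 B8 B2.
Offset 4: leading byte 0xE2 = 11100010 → 3-byte char #2 = E2 8A B8.
Offset 7: leading byte 0xF0 = 11110000 → 4-byte char #3 = F0 90 8C 8F.
Offset 11: leading byte 0xC6 = 11000110 → 2-byte char #4 = C6 8F.
Offset 13: leading byte 0x2C = 00101100 → 1-byte char #5 = 2C.
Offset 14: leading byte 0xC5 = 11000101 → 2-byte char #6 = C5 B1.
Offset 16: leading byte 0xC8 = 11001000 → 2-byte char #7 = C8 93.
Offset 18: leading byte 0xE1 = 11100001 → 3-byte char #8 = E1 85 AF.
Offset 21: leading byte 0xE2 = 11100010 → 3-byte char #9 = E2 8B AF.
Offset 24: leading byte 0xF2 = 11110010 → 4-byte char #10 = F2 AA B1 93.
Offset 28: leading byte 0xF0 = 11110000 → 4-byte char #11 = F0 90 8C BB.
Leading byte 0xF0 = 11110000 matches 11110xxx → 4-byte sequence.
Byte 1: 0xF0 = 11110000, payload 000 (3 bits).
Byte 2: 0x90 = 10010000 (10xxxxxx ✓), payload 010000.
Byte 3: 0x8C = 10001100 (10xxxxxx ✓), payload 001100.
Byte 4: 0xBB = 10111011 (10xxxxxx ✓), payload 111011.
Concatenate: 000010000001100111011 = 0x1033B (21 bits → U+1033B).

U+1033B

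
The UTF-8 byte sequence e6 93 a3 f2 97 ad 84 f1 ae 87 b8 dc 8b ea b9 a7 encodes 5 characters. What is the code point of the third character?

U+6E1F8

Offset 0: leading byte 0xE6 = 11100110 → 3-byte char #1 = E6 93 A3.
Offset 3: leading byte 0xF2 = 11110010 → 4-byte char #2 = F2 97 AD 84.
Offset 7: leading byte 0xF1 = 11110001 → 4-byte char #3 = F1 AE 87 B8.
Leading byte 0xF1 = 11110001 matches 11110xxx → 4-byte sequence.
Byte 1: 0xF1 = 11110001, payload 001 (3 bits).
Byte 2: 0xAE = 10101110 (10xxxxxx ✓), payload 101110.
Byte 3: 0x87 = 10000111 (10xxxxxx ✓), payload 000111.
Byte 4: 0xB8 = 10111000 (10xxxxxx ✓), payload 111000.
Concatenate: 001101110000111111000 = 0x6E1F8 (21 bits → U+6E1F8).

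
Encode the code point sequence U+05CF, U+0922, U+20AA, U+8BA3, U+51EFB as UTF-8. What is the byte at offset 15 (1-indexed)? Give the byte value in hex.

0xBB

1-indexed offset 15 is 0-indexed offset 14.
U+05CF → 2-byte form D7 8F at offsets 0–1.
U+0922 → 3-byte form E0 A4 A2 at offsets 2–4.
U+20AA → 3-byte form E2 82 AA at offsets 5–7.
U+8BA3 → 3-byte form E8 AE A3 at offsets 8–10.
U+51EFB → 4-byte form F1 91 BB BB at offsets 11–14.
Offset 14 falls in char 5's range; it's byte 4 of F1 91 BB BB = 0xBB.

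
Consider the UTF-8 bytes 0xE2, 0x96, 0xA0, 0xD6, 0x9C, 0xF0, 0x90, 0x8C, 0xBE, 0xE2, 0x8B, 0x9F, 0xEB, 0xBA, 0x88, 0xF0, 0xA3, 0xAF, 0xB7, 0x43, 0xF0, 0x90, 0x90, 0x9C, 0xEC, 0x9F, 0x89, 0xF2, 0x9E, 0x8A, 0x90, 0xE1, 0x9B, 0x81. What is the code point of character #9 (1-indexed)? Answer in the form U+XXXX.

U+C7C9

Offset 0: leading byte 0xE2 = 11100010 → 3-byte char #1 = E2 96 A0.
Offset 3: leading byte 0xD6 = 11010110 → 2-byte char #2 = D6 9C.
Offset 5: leading byte 0xF0 = 11110000 → 4-byte char #3 = F0 90 8C BE.
Offset 9: leading byte 0xE2 = 11100010 → 3-byte char #4 = E2 8B 9F.
Offset 12: leading byte 0xEB = 11101011 → 3-byte char #5 = EB BA 88.
Offset 15: leading byte 0xF0 = 11110000 → 4-byte char #6 = F0 A3 AF B7.
Offset 19: leading byte 0x43 = 01000011 → 1-byte char #7 = 43.
Offset 20: leading byte 0xF0 = 11110000 → 4-byte char #8 = F0 90 90 9C.
Offset 24: leading byte 0xEC = 11101100 → 3-byte char #9 = EC 9F 89.
Leading byte 0xEC = 11101100 matches 1110xxxx → 3-byte sequence.
Byte 1: 0xEC = 11101100, payload 1100 (4 bits).
Byte 2: 0x9F = 10011111 (10xxxxxx ✓), payload 011111.
Byte 3: 0x89 = 10001001 (10xxxxxx ✓), payload 001001.
Concatenate: 1100011111001001 = 0xC7C9 (16 bits → U+C7C9).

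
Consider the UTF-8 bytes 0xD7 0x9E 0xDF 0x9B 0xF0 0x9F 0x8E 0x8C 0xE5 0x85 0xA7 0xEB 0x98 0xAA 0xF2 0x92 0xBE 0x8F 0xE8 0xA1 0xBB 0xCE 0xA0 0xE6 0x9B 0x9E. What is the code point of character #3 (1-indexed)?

Offset 0: leading byte 0xD7 = 11010111 → 2-byte char #1 = D7 9E.
Offset 2: leading byte 0xDF = 11011111 → 2-byte char #2 = DF 9B.
Offset 4: leading byte 0xF0 = 11110000 → 4-byte char #3 = F0 9F 8E 8C.
Leading byte 0xF0 = 11110000 matches 11110xxx → 4-byte sequence.
Byte 1: 0xF0 = 11110000, payload 000 (3 bits).
Byte 2: 0x9F = 10011111 (10xxxxxx ✓), payload 011111.
Byte 3: 0x8E = 10001110 (10xxxxxx ✓), payload 001110.
Byte 4: 0x8C = 10001100 (10xxxxxx ✓), payload 001100.
Concatenate: 000011111001110001100 = 0x1F38C (21 bits → U+1F38C).

U+1F38C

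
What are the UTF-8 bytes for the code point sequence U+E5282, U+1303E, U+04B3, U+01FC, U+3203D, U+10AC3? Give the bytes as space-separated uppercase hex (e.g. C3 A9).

F3 A5 8A 82 F0 93 80 BE D2 B3 C7 BC F0 B2 80 BD F0 90 AB 83

U+E5282: 4-byte form → F3 A5 8A 82.
U+1303E: 4-byte form → F0 93 80 BE.
U+04B3: 2-byte form → D2 B3.
U+01FC: 2-byte form → C7 BC.
U+3203D: 4-byte form → F0 B2 80 BD.
U+10AC3: 4-byte form → F0 90 AB 83.
Concatenated (20 bytes): F3 A5 8A 82 F0 93 80 BE D2 B3 C7 BC F0 B2 80 BD F0 90 AB 83.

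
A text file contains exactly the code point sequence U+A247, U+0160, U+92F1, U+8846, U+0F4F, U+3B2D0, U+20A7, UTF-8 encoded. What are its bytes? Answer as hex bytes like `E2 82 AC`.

U+A247: 3-byte form → EA 89 87.
U+0160: 2-byte form → C5 A0.
U+92F1: 3-byte form → E9 8B B1.
U+8846: 3-byte form → E8 A1 86.
U+0F4F: 3-byte form → E0 BD 8F.
U+3B2D0: 4-byte form → F0 BB 8B 90.
U+20A7: 3-byte form → E2 82 A7.
Concatenated (21 bytes): EA 89 87 C5 A0 E9 8B B1 E8 A1 86 E0 BD 8F F0 BB 8B 90 E2 82 A7.

EA 89 87 C5 A0 E9 8B B1 E8 A1 86 E0 BD 8F F0 BB 8B 90 E2 82 A7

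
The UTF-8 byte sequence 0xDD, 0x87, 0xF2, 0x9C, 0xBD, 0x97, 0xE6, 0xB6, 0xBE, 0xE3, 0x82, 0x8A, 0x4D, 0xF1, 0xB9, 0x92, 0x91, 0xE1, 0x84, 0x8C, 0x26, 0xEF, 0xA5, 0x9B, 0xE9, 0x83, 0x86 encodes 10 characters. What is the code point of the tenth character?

Offset 0: leading byte 0xDD = 11011101 → 2-byte char #1 = DD 87.
Offset 2: leading byte 0xF2 = 11110010 → 4-byte char #2 = F2 9C BD 97.
Offset 6: leading byte 0xE6 = 11100110 → 3-byte char #3 = E6 B6 BE.
Offset 9: leading byte 0xE3 = 11100011 → 3-byte char #4 = E3 82 8A.
Offset 12: leading byte 0x4D = 01001101 → 1-byte char #5 = 4D.
Offset 13: leading byte 0xF1 = 11110001 → 4-byte char #6 = F1 B9 92 91.
Offset 17: leading byte 0xE1 = 11100001 → 3-byte char #7 = E1 84 8C.
Offset 20: leading byte 0x26 = 00100110 → 1-byte char #8 = 26.
Offset 21: leading byte 0xEF = 11101111 → 3-byte char #9 = EF A5 9B.
Offset 24: leading byte 0xE9 = 11101001 → 3-byte char #10 = E9 83 86.
Leading byte 0xE9 = 11101001 matches 1110xxxx → 3-byte sequence.
Byte 1: 0xE9 = 11101001, payload 1001 (4 bits).
Byte 2: 0x83 = 10000011 (10xxxxxx ✓), payload 000011.
Byte 3: 0x86 = 10000110 (10xxxxxx ✓), payload 000110.
Concatenate: 1001000011000110 = 0x90C6 (16 bits → U+90C6).

U+90C6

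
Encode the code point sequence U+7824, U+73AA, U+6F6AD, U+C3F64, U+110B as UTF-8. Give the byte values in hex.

U+7824: 3-byte form → E7 A0 A4.
U+73AA: 3-byte form → E7 8E AA.
U+6F6AD: 4-byte form → F1 AF 9A AD.
U+C3F64: 4-byte form → F3 83 BD A4.
U+110B: 3-byte form → E1 84 8B.
Concatenated (17 bytes): E7 A0 A4 E7 8E AA F1 AF 9A AD F3 83 BD A4 E1 84 8B.

E7 A0 A4 E7 8E AA F1 AF 9A AD F3 83 BD A4 E1 84 8B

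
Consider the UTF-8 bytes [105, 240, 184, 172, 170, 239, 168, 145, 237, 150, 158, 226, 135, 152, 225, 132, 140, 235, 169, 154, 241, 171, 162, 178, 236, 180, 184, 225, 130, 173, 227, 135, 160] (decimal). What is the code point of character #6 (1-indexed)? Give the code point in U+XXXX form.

U+110C

Offset 0: leading byte 0x69 = 01101001 → 1-byte char #1 = 69.
Offset 1: leading byte 0xF0 = 11110000 → 4-byte char #2 = F0 B8 AC AA.
Offset 5: leading byte 0xEF = 11101111 → 3-byte char #3 = EF A8 91.
Offset 8: leading byte 0xED = 11101101 → 3-byte char #4 = ED 96 9E.
Offset 11: leading byte 0xE2 = 11100010 → 3-byte char #5 = E2 87 98.
Offset 14: leading byte 0xE1 = 11100001 → 3-byte char #6 = E1 84 8C.
Leading byte 0xE1 = 11100001 matches 1110xxxx → 3-byte sequence.
Byte 1: 0xE1 = 11100001, payload 0001 (4 bits).
Byte 2: 0x84 = 10000100 (10xxxxxx ✓), payload 000100.
Byte 3: 0x8C = 10001100 (10xxxxxx ✓), payload 001100.
Concatenate: 0001000100001100 = 0x110C (16 bits → U+110C).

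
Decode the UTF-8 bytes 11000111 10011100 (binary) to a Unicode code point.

Leading byte 0xC7 = 11000111 matches 110xxxxx → 2-byte sequence.
Byte 1: 0xC7 = 11000111, payload 00111 (5 bits).
Byte 2: 0x9C = 10011100 (10xxxxxx ✓), payload 011100.
Concatenate: 00111011100 = 0x1DC (11 bits → U+01DC).

U+01DC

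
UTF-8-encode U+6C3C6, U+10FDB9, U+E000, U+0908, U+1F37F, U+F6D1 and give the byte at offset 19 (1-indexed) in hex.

1-indexed offset 19 is 0-indexed offset 18.
U+6C3C6 → 4-byte form F1 AC 8F 86 at offsets 0–3.
U+10FDB9 → 4-byte form F4 8F B6 B9 at offsets 4–7.
U+E000 → 3-byte form EE 80 80 at offsets 8–10.
U+0908 → 3-byte form E0 A4 88 at offsets 11–13.
U+1F37F → 4-byte form F0 9F 8D BF at offsets 14–17.
U+F6D1 → 3-byte form EF 9B 91 at offsets 18–20.
Offset 18 falls in char 6's range; it's byte 1 of EF 9B 91 = 0xEF.

0xEF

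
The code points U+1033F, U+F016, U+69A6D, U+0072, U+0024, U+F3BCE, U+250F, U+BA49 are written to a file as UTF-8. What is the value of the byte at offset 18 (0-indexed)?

U+1033F → 4-byte form F0 90 8C BF at offsets 0–3.
U+F016 → 3-byte form EF 80 96 at offsets 4–6.
U+69A6D → 4-byte form F1 A9 A9 AD at offsets 7–10.
U+0072 → 1-byte form 72 at offsets 11–11.
U+0024 → 1-byte form 24 at offsets 12–12.
U+F3BCE → 4-byte form F3 B3 AF 8E at offsets 13–16.
U+250F → 3-byte form E2 94 8F at offsets 17–19.
Offset 18 falls in char 7's range; it's byte 2 of E2 94 8F = 0x94.

0x94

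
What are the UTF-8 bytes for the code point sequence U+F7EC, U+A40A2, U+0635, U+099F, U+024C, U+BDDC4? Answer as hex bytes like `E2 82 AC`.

EF 9F AC F2 A4 82 A2 D8 B5 E0 A6 9F C9 8C F2 BD B7 84

U+F7EC: 3-byte form → EF 9F AC.
U+A40A2: 4-byte form → F2 A4 82 A2.
U+0635: 2-byte form → D8 B5.
U+099F: 3-byte form → E0 A6 9F.
U+024C: 2-byte form → C9 8C.
U+BDDC4: 4-byte form → F2 BD B7 84.
Concatenated (18 bytes): EF 9F AC F2 A4 82 A2 D8 B5 E0 A6 9F C9 8C F2 BD B7 84.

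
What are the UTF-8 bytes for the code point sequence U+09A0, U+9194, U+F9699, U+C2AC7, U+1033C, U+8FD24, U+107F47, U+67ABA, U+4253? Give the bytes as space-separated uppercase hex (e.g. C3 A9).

E0 A6 A0 E9 86 94 F3 B9 9A 99 F3 82 AB 87 F0 90 8C BC F2 8F B4 A4 F4 87 BD 87 F1 A7 AA BA E4 89 93

U+09A0: 3-byte form → E0 A6 A0.
U+9194: 3-byte form → E9 86 94.
U+F9699: 4-byte form → F3 B9 9A 99.
U+C2AC7: 4-byte form → F3 82 AB 87.
U+1033C: 4-byte form → F0 90 8C BC.
U+8FD24: 4-byte form → F2 8F B4 A4.
U+107F47: 4-byte form → F4 87 BD 87.
U+67ABA: 4-byte form → F1 A7 AA BA.
U+4253: 3-byte form → E4 89 93.
Concatenated (33 bytes): E0 A6 A0 E9 86 94 F3 B9 9A 99 F3 82 AB 87 F0 90 8C BC F2 8F B4 A4 F4 87 BD 87 F1 A7 AA BA E4 89 93.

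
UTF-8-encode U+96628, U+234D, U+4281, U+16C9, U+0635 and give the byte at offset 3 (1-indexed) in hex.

0x98

1-indexed offset 3 is 0-indexed offset 2.
U+96628 → 4-byte form F2 96 98 A8 at offsets 0–3.
Offset 2 falls in char 1's range; it's byte 3 of F2 96 98 A8 = 0x98.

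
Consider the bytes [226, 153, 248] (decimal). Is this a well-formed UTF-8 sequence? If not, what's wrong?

invalid (non-continuation byte where continuation expected)

Leading byte 0xE2 = 11100010 → 3-byte form.
Byte 3 is 0xF8 = 11111000, which is not 10xxxxxx — expected a continuation byte.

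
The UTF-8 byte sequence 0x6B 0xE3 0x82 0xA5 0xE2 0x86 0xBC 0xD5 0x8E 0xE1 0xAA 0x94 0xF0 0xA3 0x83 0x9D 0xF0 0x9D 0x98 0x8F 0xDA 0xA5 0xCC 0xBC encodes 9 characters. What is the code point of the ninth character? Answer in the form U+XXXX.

Offset 0: leading byte 0x6B = 01101011 → 1-byte char #1 = 6B.
Offset 1: leading byte 0xE3 = 11100011 → 3-byte char #2 = E3 82 A5.
Offset 4: leading byte 0xE2 = 11100010 → 3-byte char #3 = E2 86 BC.
Offset 7: leading byte 0xD5 = 11010101 → 2-byte char #4 = D5 8E.
Offset 9: leading byte 0xE1 = 11100001 → 3-byte char #5 = E1 AA 94.
Offset 12: leading byte 0xF0 = 11110000 → 4-byte char #6 = F0 A3 83 9D.
Offset 16: leading byte 0xF0 = 11110000 → 4-byte char #7 = F0 9D 98 8F.
Offset 20: leading byte 0xDA = 11011010 → 2-byte char #8 = DA A5.
Offset 22: leading byte 0xCC = 11001100 → 2-byte char #9 = CC BC.
Leading byte 0xCC = 11001100 matches 110xxxxx → 2-byte sequence.
Byte 1: 0xCC = 11001100, payload 01100 (5 bits).
Byte 2: 0xBC = 10111100 (10xxxxxx ✓), payload 111100.
Concatenate: 01100111100 = 0x33C (11 bits → U+033C).

U+033C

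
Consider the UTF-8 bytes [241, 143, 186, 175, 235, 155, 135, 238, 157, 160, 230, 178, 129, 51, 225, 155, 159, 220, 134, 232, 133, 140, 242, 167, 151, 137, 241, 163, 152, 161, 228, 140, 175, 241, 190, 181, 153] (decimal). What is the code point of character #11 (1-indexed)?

U+432F

Offset 0: leading byte 0xF1 = 11110001 → 4-byte char #1 = F1 8F BA AF.
Offset 4: leading byte 0xEB = 11101011 → 3-byte char #2 = EB 9B 87.
Offset 7: leading byte 0xEE = 11101110 → 3-byte char #3 = EE 9D A0.
Offset 10: leading byte 0xE6 = 11100110 → 3-byte char #4 = E6 B2 81.
Offset 13: leading byte 0x33 = 00110011 → 1-byte char #5 = 33.
Offset 14: leading byte 0xE1 = 11100001 → 3-byte char #6 = E1 9B 9F.
Offset 17: leading byte 0xDC = 11011100 → 2-byte char #7 = DC 86.
Offset 19: leading byte 0xE8 = 11101000 → 3-byte char #8 = E8 85 8C.
Offset 22: leading byte 0xF2 = 11110010 → 4-byte char #9 = F2 A7 97 89.
Offset 26: leading byte 0xF1 = 11110001 → 4-byte char #10 = F1 A3 98 A1.
Offset 30: leading byte 0xE4 = 11100100 → 3-byte char #11 = E4 8C AF.
Leading byte 0xE4 = 11100100 matches 1110xxxx → 3-byte sequence.
Byte 1: 0xE4 = 11100100, payload 0100 (4 bits).
Byte 2: 0x8C = 10001100 (10xxxxxx ✓), payload 001100.
Byte 3: 0xAF = 10101111 (10xxxxxx ✓), payload 101111.
Concatenate: 0100001100101111 = 0x432F (16 bits → U+432F).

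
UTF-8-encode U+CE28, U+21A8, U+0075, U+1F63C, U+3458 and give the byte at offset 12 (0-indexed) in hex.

U+CE28 → 3-byte form EC B8 A8 at offsets 0–2.
U+21A8 → 3-byte form E2 86 A8 at offsets 3–5.
U+0075 → 1-byte form 75 at offsets 6–6.
U+1F63C → 4-byte form F0 9F 98 BC at offsets 7–10.
U+3458 → 3-byte form E3 91 98 at offsets 11–13.
Offset 12 falls in char 5's range; it's byte 2 of E3 91 98 = 0x91.

0x91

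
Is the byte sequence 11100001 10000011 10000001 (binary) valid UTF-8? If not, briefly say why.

valid

Leading byte 0xE1 = 11100001 → 3-byte form.
Continuation bytes 0x83=10000011, 0x81=10000001 all match 10xxxxxx.
Decoded value 0x10C1 is ≥ 0x800 (shortest form) and not a surrogate.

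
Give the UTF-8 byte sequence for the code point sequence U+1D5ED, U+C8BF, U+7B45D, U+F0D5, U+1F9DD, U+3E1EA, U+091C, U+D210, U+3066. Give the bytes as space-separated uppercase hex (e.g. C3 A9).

U+1D5ED: 4-byte form → F0 9D 97 AD.
U+C8BF: 3-byte form → EC A2 BF.
U+7B45D: 4-byte form → F1 BB 91 9D.
U+F0D5: 3-byte form → EF 83 95.
U+1F9DD: 4-byte form → F0 9F A7 9D.
U+3E1EA: 4-byte form → F0 BE 87 AA.
U+091C: 3-byte form → E0 A4 9C.
U+D210: 3-byte form → ED 88 90.
U+3066: 3-byte form → E3 81 A6.
Concatenated (31 bytes): F0 9D 97 AD EC A2 BF F1 BB 91 9D EF 83 95 F0 9F A7 9D F0 BE 87 AA E0 A4 9C ED 88 90 E3 81 A6.

F0 9D 97 AD EC A2 BF F1 BB 91 9D EF 83 95 F0 9F A7 9D F0 BE 87 AA E0 A4 9C ED 88 90 E3 81 A6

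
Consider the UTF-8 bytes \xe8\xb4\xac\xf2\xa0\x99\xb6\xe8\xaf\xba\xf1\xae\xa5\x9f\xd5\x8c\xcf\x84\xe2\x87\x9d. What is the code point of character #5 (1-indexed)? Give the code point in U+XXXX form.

U+054C

Offset 0: leading byte 0xE8 = 11101000 → 3-byte char #1 = E8 B4 AC.
Offset 3: leading byte 0xF2 = 11110010 → 4-byte char #2 = F2 A0 99 B6.
Offset 7: leading byte 0xE8 = 11101000 → 3-byte char #3 = E8 AF BA.
Offset 10: leading byte 0xF1 = 11110001 → 4-byte char #4 = F1 AE A5 9F.
Offset 14: leading byte 0xD5 = 11010101 → 2-byte char #5 = D5 8C.
Leading byte 0xD5 = 11010101 matches 110xxxxx → 2-byte sequence.
Byte 1: 0xD5 = 11010101, payload 10101 (5 bits).
Byte 2: 0x8C = 10001100 (10xxxxxx ✓), payload 001100.
Concatenate: 10101001100 = 0x54C (11 bits → U+054C).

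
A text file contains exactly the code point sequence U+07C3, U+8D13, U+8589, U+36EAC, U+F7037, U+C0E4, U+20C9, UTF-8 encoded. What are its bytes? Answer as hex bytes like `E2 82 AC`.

U+07C3: 2-byte form → DF 83.
U+8D13: 3-byte form → E8 B4 93.
U+8589: 3-byte form → E8 96 89.
U+36EAC: 4-byte form → F0 B6 BA AC.
U+F7037: 4-byte form → F3 B7 80 B7.
U+C0E4: 3-byte form → EC 83 A4.
U+20C9: 3-byte form → E2 83 89.
Concatenated (22 bytes): DF 83 E8 B4 93 E8 96 89 F0 B6 BA AC F3 B7 80 B7 EC 83 A4 E2 83 89.

DF 83 E8 B4 93 E8 96 89 F0 B6 BA AC F3 B7 80 B7 EC 83 A4 E2 83 89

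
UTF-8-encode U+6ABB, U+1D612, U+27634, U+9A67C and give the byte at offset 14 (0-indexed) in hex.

0xBC

U+6ABB → 3-byte form E6 AA BB at offsets 0–2.
U+1D612 → 4-byte form F0 9D 98 92 at offsets 3–6.
U+27634 → 4-byte form F0 A7 98 B4 at offsets 7–10.
U+9A67C → 4-byte form F2 9A 99 BC at offsets 11–14.
Offset 14 falls in char 4's range; it's byte 4 of F2 9A 99 BC = 0xBC.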